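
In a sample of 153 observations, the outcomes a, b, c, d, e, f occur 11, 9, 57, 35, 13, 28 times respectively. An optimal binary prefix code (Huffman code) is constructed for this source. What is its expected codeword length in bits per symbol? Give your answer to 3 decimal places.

Probabilities are the counts divided by 153.
Repeatedly combine the two least-probable nodes; the expected code length is the sum of the merged weights.
merge 1/17 + 11/153 → 20/153
merge 13/153 + 20/153 → 11/51
merge 28/153 + 11/51 → 61/153
merge 35/153 + 19/51 → 92/153
merge 61/153 + 92/153 → 1
L = 20/153 + 11/51 + 61/153 + 92/153 + 1 = 359/153 ≈ 2.346 bits/symbol.

2.346 bits/symbol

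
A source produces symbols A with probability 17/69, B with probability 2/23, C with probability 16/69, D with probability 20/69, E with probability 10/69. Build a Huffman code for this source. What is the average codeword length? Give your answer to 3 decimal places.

Repeatedly combine the two least-probable nodes; the expected code length is the sum of the merged weights.
merge 2/23 + 10/69 → 16/69
merge 16/69 + 16/69 → 32/69
merge 17/69 + 20/69 → 37/69
merge 32/69 + 37/69 → 1
L = 16/69 + 32/69 + 37/69 + 1 = 154/69 ≈ 2.232 bits/symbol.

2.232 bits/symbol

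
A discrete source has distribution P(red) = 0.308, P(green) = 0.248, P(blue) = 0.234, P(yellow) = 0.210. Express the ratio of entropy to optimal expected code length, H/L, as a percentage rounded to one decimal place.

Entropy H = −Σ p log₂ p ≈ 1.9853 bits.
Huffman merges: 21/100+117/500→111/250; 31/125+77/250→139/250; 111/250+139/250→1. L = 2 ≈ 2.0000.
Efficiency = H/L = 1.9853/2.0000 = 99.3%.

99.3%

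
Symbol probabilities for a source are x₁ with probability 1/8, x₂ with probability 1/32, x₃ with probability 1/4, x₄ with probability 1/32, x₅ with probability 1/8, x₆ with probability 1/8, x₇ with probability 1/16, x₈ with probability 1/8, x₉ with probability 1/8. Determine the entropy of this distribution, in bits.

2.9375 bits

Each probability is a power of 1/2, so log₂(1/p) is an integer.
H = Σ p·log₂(1/p) = 1/8·3 + 1/32·5 + 1/4·2 + 1/32·5 + 1/8·3 + 1/8·3 + 1/16·4 + 1/8·3 + 1/8·3 = 2.9375 bits.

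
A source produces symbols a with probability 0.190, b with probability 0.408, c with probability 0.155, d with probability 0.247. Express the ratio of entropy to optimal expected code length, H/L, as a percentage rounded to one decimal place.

98.0%

Entropy H = −Σ p log₂ p ≈ 1.8981 bits.
Huffman merges: 31/200+19/100→69/200; 247/1000+69/200→74/125; 51/125+74/125→1. L = 1937/1000 ≈ 1.9370.
Efficiency = H/L = 1.8981/1.9370 = 98.0%.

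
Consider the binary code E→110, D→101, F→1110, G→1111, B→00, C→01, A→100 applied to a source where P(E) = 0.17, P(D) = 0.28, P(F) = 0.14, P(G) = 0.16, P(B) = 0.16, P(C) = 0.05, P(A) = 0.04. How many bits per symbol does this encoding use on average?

3.09 bits/symbol

L̄ = Σ pᵢ·ℓᵢ = 0.17·3 + 0.28·3 + 0.14·4 + 0.16·4 + 0.16·2 + 0.05·2 + 0.04·3 = 3.09 bits/symbol.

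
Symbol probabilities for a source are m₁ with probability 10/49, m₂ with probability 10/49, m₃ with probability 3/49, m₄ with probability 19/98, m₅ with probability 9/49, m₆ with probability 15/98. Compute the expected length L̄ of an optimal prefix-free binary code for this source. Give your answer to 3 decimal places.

Repeatedly combine the two least-probable nodes; the expected code length is the sum of the merged weights.
merge 3/49 + 15/98 → 3/14
merge 9/49 + 19/98 → 37/98
merge 10/49 + 10/49 → 20/49
merge 3/14 + 37/98 → 29/49
merge 20/49 + 29/49 → 1
L = 3/14 + 37/98 + 20/49 + 29/49 + 1 = 127/49 ≈ 2.592 bits/symbol.

2.592 bits/symbol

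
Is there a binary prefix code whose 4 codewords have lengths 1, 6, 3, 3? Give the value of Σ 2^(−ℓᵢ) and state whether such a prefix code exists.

With common denominator 2^6 = 64: Σ 2^(−ℓᵢ) = 32/64 + 1/64 + 8/64 + 8/64 = 49/64 = 0.765625.
Kraft's inequality requires Σ ≤ 1; here Σ = 0.765625 ≤ 1, so such a prefix code exists.

0.765625; yes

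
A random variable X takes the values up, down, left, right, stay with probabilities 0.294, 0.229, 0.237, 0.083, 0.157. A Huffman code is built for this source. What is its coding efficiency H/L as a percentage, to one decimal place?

98.9%

Entropy H = −Σ p log₂ p ≈ 2.2159 bits.
Huffman merges: 83/1000+157/1000→6/25; 229/1000+237/1000→233/500; 6/25+147/500→267/500; 233/500+267/500→1. L = 56/25 ≈ 2.2400.
Efficiency = H/L = 2.2159/2.2400 = 98.9%.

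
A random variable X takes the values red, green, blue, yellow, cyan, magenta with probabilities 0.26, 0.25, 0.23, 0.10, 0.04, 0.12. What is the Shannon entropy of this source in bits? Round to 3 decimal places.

2.378 bits

H = −Σ pᵢ log₂ pᵢ.
−0.26·log₂(0.26) = 0.5053
−0.25·log₂(0.25) = 0.5000
−0.23·log₂(0.23) = 0.4877
−0.10·log₂(0.10) = 0.3322
−0.04·log₂(0.04) = 0.1858
−0.12·log₂(0.12) = 0.3671
Sum ≈ 2.3780 → 2.378 bits.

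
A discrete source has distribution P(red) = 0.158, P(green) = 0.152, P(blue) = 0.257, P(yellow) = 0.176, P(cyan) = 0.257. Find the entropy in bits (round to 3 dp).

2.282 bits

H = −Σ pᵢ log₂ pᵢ.
−0.158·log₂(0.158) = 0.4206
−0.152·log₂(0.152) = 0.4131
−0.257·log₂(0.257) = 0.5038
−0.176·log₂(0.176) = 0.4411
−0.257·log₂(0.257) = 0.5038
Sum ≈ 2.2824 → 2.282 bits.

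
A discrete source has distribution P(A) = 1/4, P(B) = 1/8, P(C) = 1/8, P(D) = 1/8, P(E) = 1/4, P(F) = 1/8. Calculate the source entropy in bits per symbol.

Each probability is a power of 1/2, so log₂(1/p) is an integer.
H = Σ p·log₂(1/p) = 1/4·2 + 1/8·3 + 1/8·3 + 1/8·3 + 1/4·2 + 1/8·3 = 2.5 bits.

2.5 bits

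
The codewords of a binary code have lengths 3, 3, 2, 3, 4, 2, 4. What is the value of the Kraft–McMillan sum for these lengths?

With common denominator 2^4 = 16: Σ 2^(−ℓᵢ) = 2/16 + 2/16 + 4/16 + 2/16 + 1/16 + 4/16 + 1/16 = 16/16 = 1.

1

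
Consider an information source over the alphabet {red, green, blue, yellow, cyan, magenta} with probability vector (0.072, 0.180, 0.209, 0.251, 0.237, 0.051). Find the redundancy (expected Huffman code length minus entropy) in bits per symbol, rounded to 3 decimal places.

Entropy H = −Σ p log₂ p ≈ 2.4024 bits.
Huffman merges: 51/1000+9/125→123/1000; 123/1000+9/50→303/1000; 209/1000+237/1000→223/500; 251/1000+303/1000→277/500; 223/500+277/500→1. L = 1213/500 ≈ 2.4260.
L − H = 2.4260 − 2.4024 = 0.024 bits.

0.024 bits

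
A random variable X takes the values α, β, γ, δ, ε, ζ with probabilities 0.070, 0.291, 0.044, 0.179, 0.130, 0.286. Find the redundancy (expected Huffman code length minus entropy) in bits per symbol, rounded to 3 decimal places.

Entropy H = −Σ p log₂ p ≈ 2.3285 bits.
Huffman merges: 11/250+7/100→57/500; 57/500+13/100→61/250; 179/1000+61/250→423/1000; 143/500+291/1000→577/1000; 423/1000+577/1000→1. L = 1179/500 ≈ 2.3580.
L − H = 2.3580 − 2.3285 = 0.030 bits.

0.030 bits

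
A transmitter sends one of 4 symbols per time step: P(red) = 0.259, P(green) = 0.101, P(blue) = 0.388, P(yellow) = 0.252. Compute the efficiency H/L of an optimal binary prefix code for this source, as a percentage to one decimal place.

Entropy H = −Σ p log₂ p ≈ 1.8699 bits.
Huffman merges: 101/1000+63/250→353/1000; 259/1000+353/1000→153/250; 97/250+153/250→1. L = 393/200 ≈ 1.9650.
Efficiency = H/L = 1.8699/1.9650 = 95.2%.

95.2%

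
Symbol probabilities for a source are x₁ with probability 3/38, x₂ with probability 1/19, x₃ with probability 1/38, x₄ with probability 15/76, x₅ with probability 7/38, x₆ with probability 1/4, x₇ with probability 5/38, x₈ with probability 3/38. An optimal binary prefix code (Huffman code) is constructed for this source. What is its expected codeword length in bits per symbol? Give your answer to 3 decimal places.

Repeatedly combine the two least-probable nodes; the expected code length is the sum of the merged weights.
merge 1/38 + 1/19 → 3/38
merge 3/38 + 3/38 → 3/19
merge 3/38 + 5/38 → 4/19
merge 3/19 + 7/38 → 13/38
merge 15/76 + 4/19 → 31/76
merge 1/4 + 13/38 → 45/76
merge 31/76 + 45/76 → 1
L = 3/38 + 3/19 + 4/19 + 13/38 + 31/76 + 45/76 + 1 = 53/19 ≈ 2.789 bits/symbol.

2.789 bits/symbol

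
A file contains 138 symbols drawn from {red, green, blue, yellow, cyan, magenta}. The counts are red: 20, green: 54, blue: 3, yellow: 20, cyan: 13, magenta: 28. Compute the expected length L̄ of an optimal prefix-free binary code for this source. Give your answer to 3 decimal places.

Probabilities are the counts divided by 138.
Repeatedly combine the two least-probable nodes; the expected code length is the sum of the merged weights.
merge 1/46 + 13/138 → 8/69
merge 8/69 + 10/69 → 6/23
merge 10/69 + 14/69 → 8/23
merge 6/23 + 8/23 → 14/23
merge 9/23 + 14/23 → 1
L = 8/69 + 6/23 + 8/23 + 14/23 + 1 = 7/3 ≈ 2.333 bits/symbol.

2.333 bits/symbol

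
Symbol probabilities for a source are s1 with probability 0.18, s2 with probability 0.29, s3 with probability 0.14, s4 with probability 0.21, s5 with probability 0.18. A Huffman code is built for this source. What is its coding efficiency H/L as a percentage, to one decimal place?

98.2%

Entropy H = −Σ p log₂ p ≈ 2.2785 bits.
Huffman merges: 7/50+9/50→8/25; 9/50+21/100→39/100; 29/100+8/25→61/100; 39/100+61/100→1. L = 58/25 ≈ 2.3200.
Efficiency = H/L = 2.2785/2.3200 = 98.2%.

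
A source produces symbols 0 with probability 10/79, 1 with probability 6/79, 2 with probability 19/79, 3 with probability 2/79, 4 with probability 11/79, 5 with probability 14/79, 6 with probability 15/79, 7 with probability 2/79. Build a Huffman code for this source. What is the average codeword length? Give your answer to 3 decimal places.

2.747 bits/symbol

Repeatedly combine the two least-probable nodes; the expected code length is the sum of the merged weights.
merge 2/79 + 2/79 → 4/79
merge 4/79 + 6/79 → 10/79
merge 10/79 + 10/79 → 20/79
merge 11/79 + 14/79 → 25/79
merge 15/79 + 19/79 → 34/79
merge 20/79 + 25/79 → 45/79
merge 34/79 + 45/79 → 1
L = 4/79 + 10/79 + 20/79 + 25/79 + 34/79 + 45/79 + 1 = 217/79 ≈ 2.747 bits/symbol.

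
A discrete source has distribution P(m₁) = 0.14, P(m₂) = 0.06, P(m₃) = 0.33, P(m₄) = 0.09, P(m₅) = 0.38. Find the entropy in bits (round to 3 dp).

H = −Σ pᵢ log₂ pᵢ.
−0.14·log₂(0.14) = 0.3971
−0.06·log₂(0.06) = 0.2435
−0.33·log₂(0.33) = 0.5278
−0.09·log₂(0.09) = 0.3127
−0.38·log₂(0.38) = 0.5305
Sum ≈ 2.0116 → 2.012 bits.

2.012 bits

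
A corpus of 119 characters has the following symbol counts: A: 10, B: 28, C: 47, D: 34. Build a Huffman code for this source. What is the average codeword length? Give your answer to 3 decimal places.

1.924 bits/symbol

Probabilities are the counts divided by 119.
Repeatedly combine the two least-probable nodes; the expected code length is the sum of the merged weights.
merge 10/119 + 4/17 → 38/119
merge 2/7 + 38/119 → 72/119
merge 47/119 + 72/119 → 1
L = 38/119 + 72/119 + 1 = 229/119 ≈ 1.924 bits/symbol.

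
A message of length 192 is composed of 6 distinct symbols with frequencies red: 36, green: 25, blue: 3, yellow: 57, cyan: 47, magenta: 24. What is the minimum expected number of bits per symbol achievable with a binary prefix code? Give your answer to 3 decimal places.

Probabilities are the counts divided by 192.
Repeatedly combine the two least-probable nodes; the expected code length is the sum of the merged weights.
merge 1/64 + 1/8 → 9/64
merge 25/192 + 9/64 → 13/48
merge 3/16 + 47/192 → 83/192
merge 13/48 + 19/64 → 109/192
merge 83/192 + 109/192 → 1
L = 9/64 + 13/48 + 83/192 + 109/192 + 1 = 463/192 ≈ 2.411 bits/symbol.

2.411 bits/symbol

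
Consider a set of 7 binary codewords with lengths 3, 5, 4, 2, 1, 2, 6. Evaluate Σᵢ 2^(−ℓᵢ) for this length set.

With common denominator 2^6 = 64: Σ 2^(−ℓᵢ) = 8/64 + 2/64 + 4/64 + 16/64 + 32/64 + 16/64 + 1/64 = 79/64 = 1.234375.

1.234375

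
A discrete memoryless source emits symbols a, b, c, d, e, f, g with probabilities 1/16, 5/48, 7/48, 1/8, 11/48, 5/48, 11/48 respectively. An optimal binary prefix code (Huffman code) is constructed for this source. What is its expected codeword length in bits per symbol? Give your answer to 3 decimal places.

2.708 bits/symbol

Repeatedly combine the two least-probable nodes; the expected code length is the sum of the merged weights.
merge 1/16 + 5/48 → 1/6
merge 5/48 + 1/8 → 11/48
merge 7/48 + 1/6 → 5/16
merge 11/48 + 11/48 → 11/24
merge 11/48 + 5/16 → 13/24
merge 11/24 + 13/24 → 1
L = 1/6 + 11/48 + 5/16 + 11/24 + 13/24 + 1 = 65/24 ≈ 2.708 bits/symbol.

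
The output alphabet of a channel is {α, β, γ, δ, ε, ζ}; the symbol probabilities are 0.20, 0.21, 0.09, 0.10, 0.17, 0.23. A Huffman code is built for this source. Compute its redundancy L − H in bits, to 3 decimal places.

Entropy H = −Σ p log₂ p ≈ 2.5043 bits.
Huffman merges: 9/100+1/10→19/100; 17/100+19/100→9/25; 1/5+21/100→41/100; 23/100+9/25→59/100; 41/100+59/100→1. L = 51/20 ≈ 2.5500.
L − H = 2.5500 − 2.5043 = 0.046 bits.

0.046 bits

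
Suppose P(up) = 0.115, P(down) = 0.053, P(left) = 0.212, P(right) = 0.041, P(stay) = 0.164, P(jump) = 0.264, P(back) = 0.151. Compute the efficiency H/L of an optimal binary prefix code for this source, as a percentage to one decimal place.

99.1%

Entropy H = −Σ p log₂ p ≈ 2.5936 bits.
Huffman merges: 41/1000+53/1000→47/500; 47/500+23/200→209/1000; 151/1000+41/250→63/200; 209/1000+53/250→421/1000; 33/125+63/200→579/1000; 421/1000+579/1000→1. L = 1309/500 ≈ 2.6180.
Efficiency = H/L = 2.5936/2.6180 = 99.1%.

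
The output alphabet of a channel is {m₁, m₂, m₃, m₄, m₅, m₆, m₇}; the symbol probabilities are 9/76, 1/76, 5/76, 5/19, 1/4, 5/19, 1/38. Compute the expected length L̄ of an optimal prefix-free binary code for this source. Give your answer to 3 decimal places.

2.368 bits/symbol

Repeatedly combine the two least-probable nodes; the expected code length is the sum of the merged weights.
merge 1/76 + 1/38 → 3/76
merge 3/76 + 5/76 → 2/19
merge 2/19 + 9/76 → 17/76
merge 17/76 + 1/4 → 9/19
merge 5/19 + 5/19 → 10/19
merge 9/19 + 10/19 → 1
L = 3/76 + 2/19 + 17/76 + 9/19 + 10/19 + 1 = 45/19 ≈ 2.368 bits/symbol.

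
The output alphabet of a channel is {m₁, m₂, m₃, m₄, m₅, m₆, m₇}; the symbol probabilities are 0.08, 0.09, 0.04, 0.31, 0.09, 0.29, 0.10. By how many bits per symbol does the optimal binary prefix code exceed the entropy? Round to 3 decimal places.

Entropy H = −Σ p log₂ p ≈ 2.4765 bits.
Huffman merges: 1/25+2/25→3/25; 9/100+9/100→9/50; 1/10+3/25→11/50; 9/50+11/50→2/5; 29/100+31/100→3/5; 2/5+3/5→1. L = 63/25 ≈ 2.5200.
L − H = 2.5200 − 2.4765 = 0.044 bits.

0.044 bits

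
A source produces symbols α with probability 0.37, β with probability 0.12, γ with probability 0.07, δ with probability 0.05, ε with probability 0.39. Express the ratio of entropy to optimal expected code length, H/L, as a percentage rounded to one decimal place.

97.1%

Entropy H = −Σ p log₂ p ≈ 1.9122 bits.
Huffman merges: 1/20+7/100→3/25; 3/25+3/25→6/25; 6/25+37/100→61/100; 39/100+61/100→1. L = 197/100 ≈ 1.9700.
Efficiency = H/L = 1.9122/1.9700 = 97.1%.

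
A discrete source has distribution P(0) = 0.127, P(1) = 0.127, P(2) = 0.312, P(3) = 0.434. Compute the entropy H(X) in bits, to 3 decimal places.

H = −Σ pᵢ log₂ pᵢ.
−0.127·log₂(0.127) = 0.3781
−0.127·log₂(0.127) = 0.3781
−0.312·log₂(0.312) = 0.5243
−0.434·log₂(0.434) = 0.5226
Sum ≈ 1.8031 → 1.803 bits.

1.803 bits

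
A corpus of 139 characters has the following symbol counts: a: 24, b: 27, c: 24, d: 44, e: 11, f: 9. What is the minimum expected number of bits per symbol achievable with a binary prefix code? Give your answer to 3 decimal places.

2.460 bits/symbol

Probabilities are the counts divided by 139.
Repeatedly combine the two least-probable nodes; the expected code length is the sum of the merged weights.
merge 9/139 + 11/139 → 20/139
merge 20/139 + 24/139 → 44/139
merge 24/139 + 27/139 → 51/139
merge 44/139 + 44/139 → 88/139
merge 51/139 + 88/139 → 1
L = 20/139 + 44/139 + 51/139 + 88/139 + 1 = 342/139 ≈ 2.460 bits/symbol.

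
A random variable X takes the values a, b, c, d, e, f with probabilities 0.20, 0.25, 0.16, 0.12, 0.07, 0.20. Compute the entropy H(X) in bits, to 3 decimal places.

2.487 bits

H = −Σ pᵢ log₂ pᵢ.
−0.20·log₂(0.20) = 0.4644
−0.25·log₂(0.25) = 0.5000
−0.16·log₂(0.16) = 0.4230
−0.12·log₂(0.12) = 0.3671
−0.07·log₂(0.07) = 0.2686
−0.20·log₂(0.20) = 0.4644
Sum ≈ 2.4874 → 2.487 bits.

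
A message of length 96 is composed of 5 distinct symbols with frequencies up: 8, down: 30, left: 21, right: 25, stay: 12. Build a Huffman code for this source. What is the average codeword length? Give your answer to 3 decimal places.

2.208 bits/symbol

Probabilities are the counts divided by 96.
Repeatedly combine the two least-probable nodes; the expected code length is the sum of the merged weights.
merge 1/12 + 1/8 → 5/24
merge 5/24 + 7/32 → 41/96
merge 25/96 + 5/16 → 55/96
merge 41/96 + 55/96 → 1
L = 5/24 + 41/96 + 55/96 + 1 = 53/24 ≈ 2.208 bits/symbol.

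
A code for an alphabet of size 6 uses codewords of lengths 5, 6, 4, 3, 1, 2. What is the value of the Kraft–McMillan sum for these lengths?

With common denominator 2^6 = 64: Σ 2^(−ℓᵢ) = 2/64 + 1/64 + 4/64 + 8/64 + 32/64 + 16/64 = 63/64 = 0.984375.

0.984375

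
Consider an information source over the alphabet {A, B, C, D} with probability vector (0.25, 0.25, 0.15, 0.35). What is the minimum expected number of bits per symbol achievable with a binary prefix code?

2 bits/symbol

Repeatedly combine the two least-probable nodes; the expected code length is the sum of the merged weights.
merge 3/20 + 1/4 → 2/5
merge 1/4 + 7/20 → 3/5
merge 2/5 + 3/5 → 1
L = 2/5 + 3/5 + 1 = 2 bits/symbol.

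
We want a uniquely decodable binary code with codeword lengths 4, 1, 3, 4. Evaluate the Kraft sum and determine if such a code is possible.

0.75; yes

With common denominator 2^4 = 16: Σ 2^(−ℓᵢ) = 1/16 + 8/16 + 2/16 + 1/16 = 12/16 = 0.75.
Kraft's inequality requires Σ ≤ 1; here Σ = 0.75 ≤ 1, so such a prefix code exists.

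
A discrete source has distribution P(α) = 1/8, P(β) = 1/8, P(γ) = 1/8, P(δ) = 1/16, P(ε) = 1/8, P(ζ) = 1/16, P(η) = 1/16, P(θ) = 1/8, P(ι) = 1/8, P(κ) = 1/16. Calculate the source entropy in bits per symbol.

Each probability is a power of 1/2, so log₂(1/p) is an integer.
H = Σ p·log₂(1/p) = 1/8·3 + 1/8·3 + 1/8·3 + 1/16·4 + 1/8·3 + 1/16·4 + 1/16·4 + 1/8·3 + 1/8·3 + 1/16·4 = 3.25 bits.

3.25 bits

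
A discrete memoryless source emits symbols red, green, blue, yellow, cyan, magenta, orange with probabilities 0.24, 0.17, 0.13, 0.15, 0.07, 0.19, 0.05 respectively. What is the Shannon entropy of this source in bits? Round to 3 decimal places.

H = −Σ pᵢ log₂ pᵢ.
−0.24·log₂(0.24) = 0.4941
−0.17·log₂(0.17) = 0.4346
−0.13·log₂(0.13) = 0.3826
−0.15·log₂(0.15) = 0.4105
−0.07·log₂(0.07) = 0.2686
−0.19·log₂(0.19) = 0.4552
−0.05·log₂(0.05) = 0.2161
Sum ≈ 2.6618 → 2.662 bits.

2.662 bits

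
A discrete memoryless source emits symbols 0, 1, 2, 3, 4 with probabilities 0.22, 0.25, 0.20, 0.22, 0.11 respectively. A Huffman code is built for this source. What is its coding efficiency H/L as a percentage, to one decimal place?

Entropy H = −Σ p log₂ p ≈ 2.2758 bits.
Huffman merges: 11/100+1/5→31/100; 11/50+11/50→11/25; 1/4+31/100→14/25; 11/25+14/25→1. L = 231/100 ≈ 2.3100.
Efficiency = H/L = 2.2758/2.3100 = 98.5%.

98.5%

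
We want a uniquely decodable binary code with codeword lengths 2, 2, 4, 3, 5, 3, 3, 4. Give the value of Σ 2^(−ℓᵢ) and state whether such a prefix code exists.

1.03125; no

With common denominator 2^5 = 32: Σ 2^(−ℓᵢ) = 8/32 + 8/32 + 2/32 + 4/32 + 1/32 + 4/32 + 4/32 + 2/32 = 33/32 = 1.03125.
Kraft's inequality requires Σ ≤ 1; here Σ = 1.03125 > 1, so no such prefix code exists.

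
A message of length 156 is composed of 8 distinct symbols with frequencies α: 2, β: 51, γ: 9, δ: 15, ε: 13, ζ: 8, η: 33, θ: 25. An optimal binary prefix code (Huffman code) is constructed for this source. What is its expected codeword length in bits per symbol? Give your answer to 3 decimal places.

Probabilities are the counts divided by 156.
Repeatedly combine the two least-probable nodes; the expected code length is the sum of the merged weights.
merge 1/78 + 2/39 → 5/78
merge 3/52 + 5/78 → 19/156
merge 1/12 + 5/52 → 7/39
merge 19/156 + 25/156 → 11/39
merge 7/39 + 11/52 → 61/156
merge 11/39 + 17/52 → 95/156
merge 61/156 + 95/156 → 1
L = 5/78 + 19/156 + 7/39 + 11/39 + 61/156 + 95/156 + 1 = 413/156 ≈ 2.647 bits/symbol.

2.647 bits/symbol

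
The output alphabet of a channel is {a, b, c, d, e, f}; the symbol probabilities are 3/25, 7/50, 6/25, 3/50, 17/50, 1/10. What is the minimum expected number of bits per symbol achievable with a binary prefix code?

Repeatedly combine the two least-probable nodes; the expected code length is the sum of the merged weights.
merge 3/50 + 1/10 → 4/25
merge 3/25 + 7/50 → 13/50
merge 4/25 + 6/25 → 2/5
merge 13/50 + 17/50 → 3/5
merge 2/5 + 3/5 → 1
L = 4/25 + 13/50 + 2/5 + 3/5 + 1 = 121/50 = 2.42 bits/symbol.

2.42 bits/symbol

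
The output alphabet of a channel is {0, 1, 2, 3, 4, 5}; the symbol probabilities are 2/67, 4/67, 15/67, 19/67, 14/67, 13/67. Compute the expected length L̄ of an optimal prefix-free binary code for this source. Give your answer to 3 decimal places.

2.373 bits/symbol

Repeatedly combine the two least-probable nodes; the expected code length is the sum of the merged weights.
merge 2/67 + 4/67 → 6/67
merge 6/67 + 13/67 → 19/67
merge 14/67 + 15/67 → 29/67
merge 19/67 + 19/67 → 38/67
merge 29/67 + 38/67 → 1
L = 6/67 + 19/67 + 29/67 + 38/67 + 1 = 159/67 ≈ 2.373 bits/symbol.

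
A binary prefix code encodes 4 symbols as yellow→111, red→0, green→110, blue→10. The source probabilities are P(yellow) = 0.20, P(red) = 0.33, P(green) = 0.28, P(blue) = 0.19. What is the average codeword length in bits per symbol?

L̄ = Σ pᵢ·ℓᵢ = 0.20·3 + 0.33·1 + 0.28·3 + 0.19·2 = 2.15 bits/symbol.

2.15 bits/symbol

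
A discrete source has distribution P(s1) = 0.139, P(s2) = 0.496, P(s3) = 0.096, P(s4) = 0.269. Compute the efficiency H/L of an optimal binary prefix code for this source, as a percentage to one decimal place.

Entropy H = −Σ p log₂ p ≈ 1.7316 bits.
Huffman merges: 12/125+139/1000→47/200; 47/200+269/1000→63/125; 62/125+63/125→1. L = 1739/1000 ≈ 1.7390.
Efficiency = H/L = 1.7316/1.7390 = 99.6%.

99.6%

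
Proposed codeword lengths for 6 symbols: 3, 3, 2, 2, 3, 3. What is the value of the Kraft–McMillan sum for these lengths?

With common denominator 2^3 = 8: Σ 2^(−ℓᵢ) = 1/8 + 1/8 + 2/8 + 2/8 + 1/8 + 1/8 = 8/8 = 1.

1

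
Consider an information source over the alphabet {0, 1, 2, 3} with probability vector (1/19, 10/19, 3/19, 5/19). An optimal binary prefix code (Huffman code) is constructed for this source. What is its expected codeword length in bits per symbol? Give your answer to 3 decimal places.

1.684 bits/symbol

Repeatedly combine the two least-probable nodes; the expected code length is the sum of the merged weights.
merge 1/19 + 3/19 → 4/19
merge 4/19 + 5/19 → 9/19
merge 9/19 + 10/19 → 1
L = 4/19 + 9/19 + 1 = 32/19 ≈ 1.684 bits/symbol.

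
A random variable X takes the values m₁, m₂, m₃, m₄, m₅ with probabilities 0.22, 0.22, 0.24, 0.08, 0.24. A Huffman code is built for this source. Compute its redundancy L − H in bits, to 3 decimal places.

Entropy H = −Σ p log₂ p ≈ 2.2409 bits.
Huffman merges: 2/25+11/50→3/10; 11/50+6/25→23/50; 6/25+3/10→27/50; 23/50+27/50→1. L = 23/10 ≈ 2.3000.
L − H = 2.3000 − 2.2409 = 0.059 bits.

0.059 bits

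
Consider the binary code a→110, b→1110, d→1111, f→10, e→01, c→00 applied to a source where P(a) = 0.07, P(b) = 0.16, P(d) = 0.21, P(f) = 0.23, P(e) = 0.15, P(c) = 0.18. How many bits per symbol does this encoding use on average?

2.81 bits/symbol

L̄ = Σ pᵢ·ℓᵢ = 0.07·3 + 0.16·4 + 0.21·4 + 0.23·2 + 0.15·2 + 0.18·2 = 2.81 bits/symbol.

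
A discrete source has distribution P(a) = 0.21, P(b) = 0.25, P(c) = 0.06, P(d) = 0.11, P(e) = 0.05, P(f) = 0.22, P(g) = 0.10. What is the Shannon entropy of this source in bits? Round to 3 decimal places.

2.596 bits

H = −Σ pᵢ log₂ pᵢ.
−0.21·log₂(0.21) = 0.4728
−0.25·log₂(0.25) = 0.5000
−0.06·log₂(0.06) = 0.2435
−0.11·log₂(0.11) = 0.3503
−0.05·log₂(0.05) = 0.2161
−0.22·log₂(0.22) = 0.4806
−0.10·log₂(0.10) = 0.3322
Sum ≈ 2.5955 → 2.596 bits.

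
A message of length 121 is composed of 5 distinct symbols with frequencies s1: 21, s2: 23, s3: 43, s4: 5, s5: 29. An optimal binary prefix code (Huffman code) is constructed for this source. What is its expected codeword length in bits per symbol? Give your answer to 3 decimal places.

Probabilities are the counts divided by 121.
Repeatedly combine the two least-probable nodes; the expected code length is the sum of the merged weights.
merge 5/121 + 21/121 → 26/121
merge 23/121 + 26/121 → 49/121
merge 29/121 + 43/121 → 72/121
merge 49/121 + 72/121 → 1
L = 26/121 + 49/121 + 72/121 + 1 = 268/121 ≈ 2.215 bits/symbol.

2.215 bits/symbol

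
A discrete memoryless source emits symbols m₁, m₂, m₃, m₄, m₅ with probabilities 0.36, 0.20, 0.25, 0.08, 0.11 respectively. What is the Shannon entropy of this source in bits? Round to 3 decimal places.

H = −Σ pᵢ log₂ pᵢ.
−0.36·log₂(0.36) = 0.5306
−0.20·log₂(0.20) = 0.4644
−0.25·log₂(0.25) = 0.5000
−0.08·log₂(0.08) = 0.2915
−0.11·log₂(0.11) = 0.3503
Sum ≈ 2.1368 → 2.137 bits.

2.137 bits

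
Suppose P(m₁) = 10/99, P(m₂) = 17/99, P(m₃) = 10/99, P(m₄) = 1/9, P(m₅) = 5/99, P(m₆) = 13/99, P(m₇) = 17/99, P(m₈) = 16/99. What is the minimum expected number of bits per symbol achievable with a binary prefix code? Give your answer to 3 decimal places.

Repeatedly combine the two least-probable nodes; the expected code length is the sum of the merged weights.
merge 5/99 + 10/99 → 5/33
merge 10/99 + 1/9 → 7/33
merge 13/99 + 5/33 → 28/99
merge 16/99 + 17/99 → 1/3
merge 17/99 + 7/33 → 38/99
merge 28/99 + 1/3 → 61/99
merge 38/99 + 61/99 → 1
L = 5/33 + 7/33 + 28/99 + 1/3 + 38/99 + 61/99 + 1 = 295/99 ≈ 2.980 bits/symbol.

2.980 bits/symbol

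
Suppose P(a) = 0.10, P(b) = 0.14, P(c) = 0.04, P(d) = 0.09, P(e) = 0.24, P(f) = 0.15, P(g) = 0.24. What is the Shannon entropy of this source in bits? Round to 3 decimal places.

H = −Σ pᵢ log₂ pᵢ.
−0.10·log₂(0.10) = 0.3322
−0.14·log₂(0.14) = 0.3971
−0.04·log₂(0.04) = 0.1858
−0.09·log₂(0.09) = 0.3127
−0.24·log₂(0.24) = 0.4941
−0.15·log₂(0.15) = 0.4105
−0.24·log₂(0.24) = 0.4941
Sum ≈ 2.6265 → 2.627 bits.

2.627 bits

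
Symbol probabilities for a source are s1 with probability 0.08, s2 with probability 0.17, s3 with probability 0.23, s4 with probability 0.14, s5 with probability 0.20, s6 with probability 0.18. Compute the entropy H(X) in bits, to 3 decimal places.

H = −Σ pᵢ log₂ pᵢ.
−0.08·log₂(0.08) = 0.2915
−0.17·log₂(0.17) = 0.4346
−0.23·log₂(0.23) = 0.4877
−0.14·log₂(0.14) = 0.3971
−0.20·log₂(0.20) = 0.4644
−0.18·log₂(0.18) = 0.4453
Sum ≈ 2.5206 → 2.521 bits.

2.521 bits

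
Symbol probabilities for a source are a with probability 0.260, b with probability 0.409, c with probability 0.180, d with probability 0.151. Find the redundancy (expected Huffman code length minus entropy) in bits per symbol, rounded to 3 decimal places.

0.032 bits

Entropy H = −Σ p log₂ p ≈ 1.8900 bits.
Huffman merges: 151/1000+9/50→331/1000; 13/50+331/1000→591/1000; 409/1000+591/1000→1. L = 961/500 ≈ 1.9220.
L − H = 1.9220 − 1.8900 = 0.032 bits.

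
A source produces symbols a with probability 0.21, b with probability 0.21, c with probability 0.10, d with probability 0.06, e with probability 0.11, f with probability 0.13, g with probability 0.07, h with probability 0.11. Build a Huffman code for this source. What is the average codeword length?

2.92 bits/symbol

Repeatedly combine the two least-probable nodes; the expected code length is the sum of the merged weights.
merge 3/50 + 7/100 → 13/100
merge 1/10 + 11/100 → 21/100
merge 11/100 + 13/100 → 6/25
merge 13/100 + 21/100 → 17/50
merge 21/100 + 21/100 → 21/50
merge 6/25 + 17/50 → 29/50
merge 21/50 + 29/50 → 1
L = 13/100 + 21/100 + 6/25 + 17/50 + 21/50 + 29/50 + 1 = 73/25 = 2.92 bits/symbol.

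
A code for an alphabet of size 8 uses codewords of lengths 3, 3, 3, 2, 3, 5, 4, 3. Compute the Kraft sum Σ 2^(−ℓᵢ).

0.96875

With common denominator 2^5 = 32: Σ 2^(−ℓᵢ) = 4/32 + 4/32 + 4/32 + 8/32 + 4/32 + 1/32 + 2/32 + 4/32 = 31/32 = 0.96875.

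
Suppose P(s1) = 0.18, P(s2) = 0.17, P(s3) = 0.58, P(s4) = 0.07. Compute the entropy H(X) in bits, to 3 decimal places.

H = −Σ pᵢ log₂ pᵢ.
−0.18·log₂(0.18) = 0.4453
−0.17·log₂(0.17) = 0.4346
−0.58·log₂(0.58) = 0.4558
−0.07·log₂(0.07) = 0.2686
Sum ≈ 1.6043 → 1.604 bits.

1.604 bits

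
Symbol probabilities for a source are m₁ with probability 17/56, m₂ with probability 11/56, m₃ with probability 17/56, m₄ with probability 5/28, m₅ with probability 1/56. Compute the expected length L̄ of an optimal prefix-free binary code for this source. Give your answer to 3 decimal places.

2.196 bits/symbol

Repeatedly combine the two least-probable nodes; the expected code length is the sum of the merged weights.
merge 1/56 + 5/28 → 11/56
merge 11/56 + 11/56 → 11/28
merge 17/56 + 17/56 → 17/28
merge 11/28 + 17/28 → 1
L = 11/56 + 11/28 + 17/28 + 1 = 123/56 ≈ 2.196 bits/symbol.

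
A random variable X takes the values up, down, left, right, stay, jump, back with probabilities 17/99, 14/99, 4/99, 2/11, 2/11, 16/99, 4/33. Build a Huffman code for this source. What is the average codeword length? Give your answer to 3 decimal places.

Repeatedly combine the two least-probable nodes; the expected code length is the sum of the merged weights.
merge 4/99 + 4/33 → 16/99
merge 14/99 + 16/99 → 10/33
merge 16/99 + 17/99 → 1/3
merge 2/11 + 2/11 → 4/11
merge 10/33 + 1/3 → 7/11
merge 4/11 + 7/11 → 1
L = 16/99 + 10/33 + 1/3 + 4/11 + 7/11 + 1 = 277/99 ≈ 2.798 bits/symbol.

2.798 bits/symbol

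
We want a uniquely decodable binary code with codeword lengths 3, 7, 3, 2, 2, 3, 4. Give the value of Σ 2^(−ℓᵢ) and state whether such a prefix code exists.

With common denominator 2^7 = 128: Σ 2^(−ℓᵢ) = 16/128 + 1/128 + 16/128 + 32/128 + 32/128 + 16/128 + 8/128 = 121/128 = 0.9453125.
Kraft's inequality requires Σ ≤ 1; here Σ = 0.9453125 ≤ 1, so such a prefix code exists.

0.9453125; yes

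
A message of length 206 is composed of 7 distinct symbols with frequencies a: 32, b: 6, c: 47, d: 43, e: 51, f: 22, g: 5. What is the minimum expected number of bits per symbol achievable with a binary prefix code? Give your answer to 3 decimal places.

Probabilities are the counts divided by 206.
Repeatedly combine the two least-probable nodes; the expected code length is the sum of the merged weights.
merge 5/206 + 3/103 → 11/206
merge 11/206 + 11/103 → 33/206
merge 16/103 + 33/206 → 65/206
merge 43/206 + 47/206 → 45/103
merge 51/206 + 65/206 → 58/103
merge 45/103 + 58/103 → 1
L = 11/206 + 33/206 + 65/206 + 45/103 + 58/103 + 1 = 521/206 ≈ 2.529 bits/symbol.

2.529 bits/symbol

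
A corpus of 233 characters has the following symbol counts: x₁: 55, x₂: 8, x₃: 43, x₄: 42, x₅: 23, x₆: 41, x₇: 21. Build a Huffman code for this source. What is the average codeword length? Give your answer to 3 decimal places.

2.704 bits/symbol

Probabilities are the counts divided by 233.
Repeatedly combine the two least-probable nodes; the expected code length is the sum of the merged weights.
merge 8/233 + 21/233 → 29/233
merge 23/233 + 29/233 → 52/233
merge 41/233 + 42/233 → 83/233
merge 43/233 + 52/233 → 95/233
merge 55/233 + 83/233 → 138/233
merge 95/233 + 138/233 → 1
L = 29/233 + 52/233 + 83/233 + 95/233 + 138/233 + 1 = 630/233 ≈ 2.704 bits/symbol.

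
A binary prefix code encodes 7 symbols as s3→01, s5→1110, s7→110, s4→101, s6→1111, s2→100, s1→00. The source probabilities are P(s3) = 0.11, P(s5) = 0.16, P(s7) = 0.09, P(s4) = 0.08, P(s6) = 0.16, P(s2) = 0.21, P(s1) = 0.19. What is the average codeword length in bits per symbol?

3.02 bits/symbol

L̄ = Σ pᵢ·ℓᵢ = 0.11·2 + 0.16·4 + 0.09·3 + 0.08·3 + 0.16·4 + 0.21·3 + 0.19·2 = 3.02 bits/symbol.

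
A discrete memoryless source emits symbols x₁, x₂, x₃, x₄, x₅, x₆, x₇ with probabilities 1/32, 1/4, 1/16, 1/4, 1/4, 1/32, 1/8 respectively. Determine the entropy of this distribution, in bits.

2.4375 bits

Each probability is a power of 1/2, so log₂(1/p) is an integer.
H = Σ p·log₂(1/p) = 1/32·5 + 1/4·2 + 1/16·4 + 1/4·2 + 1/4·2 + 1/32·5 + 1/8·3 = 2.4375 bits.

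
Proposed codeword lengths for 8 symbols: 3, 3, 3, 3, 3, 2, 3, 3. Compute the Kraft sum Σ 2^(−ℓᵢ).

1.125

With common denominator 2^3 = 8: Σ 2^(−ℓᵢ) = 1/8 + 1/8 + 1/8 + 1/8 + 1/8 + 2/8 + 1/8 + 1/8 = 9/8 = 1.125.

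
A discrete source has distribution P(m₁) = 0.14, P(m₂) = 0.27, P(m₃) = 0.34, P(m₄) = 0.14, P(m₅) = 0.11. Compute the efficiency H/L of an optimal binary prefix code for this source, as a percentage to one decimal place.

Entropy H = −Σ p log₂ p ≈ 2.1837 bits.
Huffman merges: 11/100+7/50→1/4; 7/50+1/4→39/100; 27/100+17/50→61/100; 39/100+61/100→1. L = 9/4 ≈ 2.2500.
Efficiency = H/L = 2.1837/2.2500 = 97.1%.

97.1%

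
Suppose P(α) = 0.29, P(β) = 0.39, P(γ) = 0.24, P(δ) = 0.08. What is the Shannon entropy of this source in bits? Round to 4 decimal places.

H = −Σ pᵢ log₂ pᵢ.
−0.29·log₂(0.29) = 0.5179
−0.39·log₂(0.39) = 0.5298
−0.24·log₂(0.24) = 0.4941
−0.08·log₂(0.08) = 0.2915
Sum ≈ 1.8333 → 1.8333 bits.

1.8333 bits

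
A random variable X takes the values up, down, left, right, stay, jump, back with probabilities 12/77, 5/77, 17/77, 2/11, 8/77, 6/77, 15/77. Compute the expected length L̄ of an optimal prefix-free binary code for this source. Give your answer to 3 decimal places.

2.727 bits/symbol

Repeatedly combine the two least-probable nodes; the expected code length is the sum of the merged weights.
merge 5/77 + 6/77 → 1/7
merge 8/77 + 1/7 → 19/77
merge 12/77 + 2/11 → 26/77
merge 15/77 + 17/77 → 32/77
merge 19/77 + 26/77 → 45/77
merge 32/77 + 45/77 → 1
L = 1/7 + 19/77 + 26/77 + 32/77 + 45/77 + 1 = 30/11 ≈ 2.727 bits/symbol.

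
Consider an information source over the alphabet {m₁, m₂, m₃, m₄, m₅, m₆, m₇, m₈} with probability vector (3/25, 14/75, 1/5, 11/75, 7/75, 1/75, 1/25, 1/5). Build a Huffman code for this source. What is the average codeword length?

Repeatedly combine the two least-probable nodes; the expected code length is the sum of the merged weights.
merge 1/75 + 1/25 → 4/75
merge 4/75 + 7/75 → 11/75
merge 3/25 + 11/75 → 4/15
merge 11/75 + 14/75 → 1/3
merge 1/5 + 1/5 → 2/5
merge 4/15 + 1/3 → 3/5
merge 2/5 + 3/5 → 1
L = 4/75 + 11/75 + 4/15 + 1/3 + 2/5 + 3/5 + 1 = 14/5 = 2.8 bits/symbol.

2.8 bits/symbol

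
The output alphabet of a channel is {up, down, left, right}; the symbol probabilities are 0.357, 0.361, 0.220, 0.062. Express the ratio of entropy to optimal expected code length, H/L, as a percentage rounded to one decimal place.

Entropy H = −Σ p log₂ p ≈ 1.7904 bits.
Huffman merges: 31/500+11/50→141/500; 141/500+357/1000→639/1000; 361/1000+639/1000→1. L = 1921/1000 ≈ 1.9210.
Efficiency = H/L = 1.7904/1.9210 = 93.2%.

93.2%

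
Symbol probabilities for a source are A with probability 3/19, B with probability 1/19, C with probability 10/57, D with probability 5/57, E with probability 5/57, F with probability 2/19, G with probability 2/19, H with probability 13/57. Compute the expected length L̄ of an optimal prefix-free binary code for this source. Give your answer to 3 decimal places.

2.912 bits/symbol

Repeatedly combine the two least-probable nodes; the expected code length is the sum of the merged weights.
merge 1/19 + 5/57 → 8/57
merge 5/57 + 2/19 → 11/57
merge 2/19 + 8/57 → 14/57
merge 3/19 + 10/57 → 1/3
merge 11/57 + 13/57 → 8/19
merge 14/57 + 1/3 → 11/19
merge 8/19 + 11/19 → 1
L = 8/57 + 11/57 + 14/57 + 1/3 + 8/19 + 11/19 + 1 = 166/57 ≈ 2.912 bits/symbol.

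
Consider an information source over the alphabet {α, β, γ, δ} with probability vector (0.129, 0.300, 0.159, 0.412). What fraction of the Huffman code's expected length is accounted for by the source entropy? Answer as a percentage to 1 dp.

Entropy H = −Σ p log₂ p ≈ 1.8511 bits.
Huffman merges: 129/1000+159/1000→36/125; 36/125+3/10→147/250; 103/250+147/250→1. L = 469/250 ≈ 1.8760.
Efficiency = H/L = 1.8511/1.8760 = 98.7%.

98.7%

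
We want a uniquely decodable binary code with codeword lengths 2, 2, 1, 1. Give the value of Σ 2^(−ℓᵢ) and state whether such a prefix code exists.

With common denominator 2^2 = 4: Σ 2^(−ℓᵢ) = 1/4 + 1/4 + 2/4 + 2/4 = 6/4 = 1.5.
Kraft's inequality requires Σ ≤ 1; here Σ = 1.5 > 1, so no such prefix code exists.

1.5; no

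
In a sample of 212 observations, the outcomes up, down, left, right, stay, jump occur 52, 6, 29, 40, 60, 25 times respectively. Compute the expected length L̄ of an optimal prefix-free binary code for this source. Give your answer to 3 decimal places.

Probabilities are the counts divided by 212.
Repeatedly combine the two least-probable nodes; the expected code length is the sum of the merged weights.
merge 3/106 + 25/212 → 31/212
merge 29/212 + 31/212 → 15/53
merge 10/53 + 13/53 → 23/53
merge 15/53 + 15/53 → 30/53
merge 23/53 + 30/53 → 1
L = 31/212 + 15/53 + 23/53 + 30/53 + 1 = 515/212 ≈ 2.429 bits/symbol.

2.429 bits/symbol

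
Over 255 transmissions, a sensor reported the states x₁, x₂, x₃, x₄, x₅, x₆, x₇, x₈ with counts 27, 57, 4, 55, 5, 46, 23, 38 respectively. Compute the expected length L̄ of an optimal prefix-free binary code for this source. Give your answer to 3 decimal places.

2.722 bits/symbol

Probabilities are the counts divided by 255.
Repeatedly combine the two least-probable nodes; the expected code length is the sum of the merged weights.
merge 4/255 + 1/51 → 3/85
merge 3/85 + 23/255 → 32/255
merge 9/85 + 32/255 → 59/255
merge 38/255 + 46/255 → 28/85
merge 11/51 + 19/85 → 112/255
merge 59/255 + 28/85 → 143/255
merge 112/255 + 143/255 → 1
L = 3/85 + 32/255 + 59/255 + 28/85 + 112/255 + 143/255 + 1 = 694/255 ≈ 2.722 bits/symbol.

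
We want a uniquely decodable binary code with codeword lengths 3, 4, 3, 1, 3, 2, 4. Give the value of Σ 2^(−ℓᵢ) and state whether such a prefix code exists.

With common denominator 2^4 = 16: Σ 2^(−ℓᵢ) = 2/16 + 1/16 + 2/16 + 8/16 + 2/16 + 4/16 + 1/16 = 20/16 = 1.25.
Kraft's inequality requires Σ ≤ 1; here Σ = 1.25 > 1, so no such prefix code exists.

1.25; no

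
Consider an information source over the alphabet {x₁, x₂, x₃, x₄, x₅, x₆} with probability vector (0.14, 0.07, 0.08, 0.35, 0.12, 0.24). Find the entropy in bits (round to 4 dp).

2.3485 bits

H = −Σ pᵢ log₂ pᵢ.
−0.14·log₂(0.14) = 0.3971
−0.07·log₂(0.07) = 0.2686
−0.08·log₂(0.08) = 0.2915
−0.35·log₂(0.35) = 0.5301
−0.12·log₂(0.12) = 0.3671
−0.24·log₂(0.24) = 0.4941
Sum ≈ 2.3485 → 2.3485 bits.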